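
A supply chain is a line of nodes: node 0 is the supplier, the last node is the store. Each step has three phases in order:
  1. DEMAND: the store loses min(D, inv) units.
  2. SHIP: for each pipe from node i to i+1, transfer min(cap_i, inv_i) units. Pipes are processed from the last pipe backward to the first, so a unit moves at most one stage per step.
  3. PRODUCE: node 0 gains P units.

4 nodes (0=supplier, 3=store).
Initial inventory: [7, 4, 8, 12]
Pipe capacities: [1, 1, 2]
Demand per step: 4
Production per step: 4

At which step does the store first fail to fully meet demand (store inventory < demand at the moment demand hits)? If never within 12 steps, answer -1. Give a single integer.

Step 1: demand=4,sold=4 ship[2->3]=2 ship[1->2]=1 ship[0->1]=1 prod=4 -> [10 4 7 10]
Step 2: demand=4,sold=4 ship[2->3]=2 ship[1->2]=1 ship[0->1]=1 prod=4 -> [13 4 6 8]
Step 3: demand=4,sold=4 ship[2->3]=2 ship[1->2]=1 ship[0->1]=1 prod=4 -> [16 4 5 6]
Step 4: demand=4,sold=4 ship[2->3]=2 ship[1->2]=1 ship[0->1]=1 prod=4 -> [19 4 4 4]
Step 5: demand=4,sold=4 ship[2->3]=2 ship[1->2]=1 ship[0->1]=1 prod=4 -> [22 4 3 2]
Step 6: demand=4,sold=2 ship[2->3]=2 ship[1->2]=1 ship[0->1]=1 prod=4 -> [25 4 2 2]
Step 7: demand=4,sold=2 ship[2->3]=2 ship[1->2]=1 ship[0->1]=1 prod=4 -> [28 4 1 2]
Step 8: demand=4,sold=2 ship[2->3]=1 ship[1->2]=1 ship[0->1]=1 prod=4 -> [31 4 1 1]
Step 9: demand=4,sold=1 ship[2->3]=1 ship[1->2]=1 ship[0->1]=1 prod=4 -> [34 4 1 1]
Step 10: demand=4,sold=1 ship[2->3]=1 ship[1->2]=1 ship[0->1]=1 prod=4 -> [37 4 1 1]
Step 11: demand=4,sold=1 ship[2->3]=1 ship[1->2]=1 ship[0->1]=1 prod=4 -> [40 4 1 1]
Step 12: demand=4,sold=1 ship[2->3]=1 ship[1->2]=1 ship[0->1]=1 prod=4 -> [43 4 1 1]
First stockout at step 6

6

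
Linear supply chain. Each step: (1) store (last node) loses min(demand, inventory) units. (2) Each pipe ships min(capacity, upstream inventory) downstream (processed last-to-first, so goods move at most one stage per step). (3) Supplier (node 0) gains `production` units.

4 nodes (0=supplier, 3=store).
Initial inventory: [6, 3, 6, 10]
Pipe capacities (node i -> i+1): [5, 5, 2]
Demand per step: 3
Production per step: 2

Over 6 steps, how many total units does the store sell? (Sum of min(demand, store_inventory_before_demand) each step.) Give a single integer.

Step 1: sold=3 (running total=3) -> [3 5 7 9]
Step 2: sold=3 (running total=6) -> [2 3 10 8]
Step 3: sold=3 (running total=9) -> [2 2 11 7]
Step 4: sold=3 (running total=12) -> [2 2 11 6]
Step 5: sold=3 (running total=15) -> [2 2 11 5]
Step 6: sold=3 (running total=18) -> [2 2 11 4]

Answer: 18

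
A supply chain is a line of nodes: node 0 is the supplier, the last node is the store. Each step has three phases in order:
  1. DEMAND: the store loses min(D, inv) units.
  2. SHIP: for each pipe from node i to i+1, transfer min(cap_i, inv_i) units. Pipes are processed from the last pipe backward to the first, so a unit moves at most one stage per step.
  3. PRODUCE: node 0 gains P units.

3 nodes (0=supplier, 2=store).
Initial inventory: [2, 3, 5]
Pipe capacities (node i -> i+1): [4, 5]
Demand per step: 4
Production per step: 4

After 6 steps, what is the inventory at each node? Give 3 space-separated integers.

Step 1: demand=4,sold=4 ship[1->2]=3 ship[0->1]=2 prod=4 -> inv=[4 2 4]
Step 2: demand=4,sold=4 ship[1->2]=2 ship[0->1]=4 prod=4 -> inv=[4 4 2]
Step 3: demand=4,sold=2 ship[1->2]=4 ship[0->1]=4 prod=4 -> inv=[4 4 4]
Step 4: demand=4,sold=4 ship[1->2]=4 ship[0->1]=4 prod=4 -> inv=[4 4 4]
Step 5: demand=4,sold=4 ship[1->2]=4 ship[0->1]=4 prod=4 -> inv=[4 4 4]
Step 6: demand=4,sold=4 ship[1->2]=4 ship[0->1]=4 prod=4 -> inv=[4 4 4]

4 4 4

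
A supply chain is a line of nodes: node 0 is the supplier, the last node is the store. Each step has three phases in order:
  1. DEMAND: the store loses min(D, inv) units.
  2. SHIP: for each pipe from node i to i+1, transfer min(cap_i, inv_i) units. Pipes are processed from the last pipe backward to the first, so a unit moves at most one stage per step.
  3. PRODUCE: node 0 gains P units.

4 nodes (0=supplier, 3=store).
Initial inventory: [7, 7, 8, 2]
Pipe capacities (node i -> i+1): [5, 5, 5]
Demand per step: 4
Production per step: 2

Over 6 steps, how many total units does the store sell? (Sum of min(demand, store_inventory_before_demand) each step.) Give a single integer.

Step 1: sold=2 (running total=2) -> [4 7 8 5]
Step 2: sold=4 (running total=6) -> [2 6 8 6]
Step 3: sold=4 (running total=10) -> [2 3 8 7]
Step 4: sold=4 (running total=14) -> [2 2 6 8]
Step 5: sold=4 (running total=18) -> [2 2 3 9]
Step 6: sold=4 (running total=22) -> [2 2 2 8]

Answer: 22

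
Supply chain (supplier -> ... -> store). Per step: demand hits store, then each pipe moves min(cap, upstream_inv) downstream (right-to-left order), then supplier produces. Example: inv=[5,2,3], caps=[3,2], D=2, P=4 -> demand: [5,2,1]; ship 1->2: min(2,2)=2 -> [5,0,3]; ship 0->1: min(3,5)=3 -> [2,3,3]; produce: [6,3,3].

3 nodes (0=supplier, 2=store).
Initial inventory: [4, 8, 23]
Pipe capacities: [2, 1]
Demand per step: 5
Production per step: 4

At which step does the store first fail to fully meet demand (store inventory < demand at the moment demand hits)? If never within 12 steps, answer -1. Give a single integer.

Step 1: demand=5,sold=5 ship[1->2]=1 ship[0->1]=2 prod=4 -> [6 9 19]
Step 2: demand=5,sold=5 ship[1->2]=1 ship[0->1]=2 prod=4 -> [8 10 15]
Step 3: demand=5,sold=5 ship[1->2]=1 ship[0->1]=2 prod=4 -> [10 11 11]
Step 4: demand=5,sold=5 ship[1->2]=1 ship[0->1]=2 prod=4 -> [12 12 7]
Step 5: demand=5,sold=5 ship[1->2]=1 ship[0->1]=2 prod=4 -> [14 13 3]
Step 6: demand=5,sold=3 ship[1->2]=1 ship[0->1]=2 prod=4 -> [16 14 1]
Step 7: demand=5,sold=1 ship[1->2]=1 ship[0->1]=2 prod=4 -> [18 15 1]
Step 8: demand=5,sold=1 ship[1->2]=1 ship[0->1]=2 prod=4 -> [20 16 1]
Step 9: demand=5,sold=1 ship[1->2]=1 ship[0->1]=2 prod=4 -> [22 17 1]
Step 10: demand=5,sold=1 ship[1->2]=1 ship[0->1]=2 prod=4 -> [24 18 1]
Step 11: demand=5,sold=1 ship[1->2]=1 ship[0->1]=2 prod=4 -> [26 19 1]
Step 12: demand=5,sold=1 ship[1->2]=1 ship[0->1]=2 prod=4 -> [28 20 1]
First stockout at step 6

6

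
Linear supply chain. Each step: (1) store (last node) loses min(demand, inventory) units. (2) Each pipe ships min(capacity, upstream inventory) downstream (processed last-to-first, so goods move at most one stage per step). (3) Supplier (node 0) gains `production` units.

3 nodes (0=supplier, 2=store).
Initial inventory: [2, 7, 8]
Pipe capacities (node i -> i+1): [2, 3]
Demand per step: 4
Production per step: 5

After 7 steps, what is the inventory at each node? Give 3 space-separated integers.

Step 1: demand=4,sold=4 ship[1->2]=3 ship[0->1]=2 prod=5 -> inv=[5 6 7]
Step 2: demand=4,sold=4 ship[1->2]=3 ship[0->1]=2 prod=5 -> inv=[8 5 6]
Step 3: demand=4,sold=4 ship[1->2]=3 ship[0->1]=2 prod=5 -> inv=[11 4 5]
Step 4: demand=4,sold=4 ship[1->2]=3 ship[0->1]=2 prod=5 -> inv=[14 3 4]
Step 5: demand=4,sold=4 ship[1->2]=3 ship[0->1]=2 prod=5 -> inv=[17 2 3]
Step 6: demand=4,sold=3 ship[1->2]=2 ship[0->1]=2 prod=5 -> inv=[20 2 2]
Step 7: demand=4,sold=2 ship[1->2]=2 ship[0->1]=2 prod=5 -> inv=[23 2 2]

23 2 2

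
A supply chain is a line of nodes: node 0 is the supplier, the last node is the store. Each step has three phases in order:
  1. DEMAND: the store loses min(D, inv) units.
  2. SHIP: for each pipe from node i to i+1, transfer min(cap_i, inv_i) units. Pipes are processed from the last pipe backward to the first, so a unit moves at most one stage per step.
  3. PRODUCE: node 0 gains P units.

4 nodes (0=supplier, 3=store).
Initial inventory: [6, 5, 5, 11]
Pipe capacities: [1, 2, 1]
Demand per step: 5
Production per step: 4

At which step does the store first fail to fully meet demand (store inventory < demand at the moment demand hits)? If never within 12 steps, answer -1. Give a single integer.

Step 1: demand=5,sold=5 ship[2->3]=1 ship[1->2]=2 ship[0->1]=1 prod=4 -> [9 4 6 7]
Step 2: demand=5,sold=5 ship[2->3]=1 ship[1->2]=2 ship[0->1]=1 prod=4 -> [12 3 7 3]
Step 3: demand=5,sold=3 ship[2->3]=1 ship[1->2]=2 ship[0->1]=1 prod=4 -> [15 2 8 1]
Step 4: demand=5,sold=1 ship[2->3]=1 ship[1->2]=2 ship[0->1]=1 prod=4 -> [18 1 9 1]
Step 5: demand=5,sold=1 ship[2->3]=1 ship[1->2]=1 ship[0->1]=1 prod=4 -> [21 1 9 1]
Step 6: demand=5,sold=1 ship[2->3]=1 ship[1->2]=1 ship[0->1]=1 prod=4 -> [24 1 9 1]
Step 7: demand=5,sold=1 ship[2->3]=1 ship[1->2]=1 ship[0->1]=1 prod=4 -> [27 1 9 1]
Step 8: demand=5,sold=1 ship[2->3]=1 ship[1->2]=1 ship[0->1]=1 prod=4 -> [30 1 9 1]
Step 9: demand=5,sold=1 ship[2->3]=1 ship[1->2]=1 ship[0->1]=1 prod=4 -> [33 1 9 1]
Step 10: demand=5,sold=1 ship[2->3]=1 ship[1->2]=1 ship[0->1]=1 prod=4 -> [36 1 9 1]
Step 11: demand=5,sold=1 ship[2->3]=1 ship[1->2]=1 ship[0->1]=1 prod=4 -> [39 1 9 1]
Step 12: demand=5,sold=1 ship[2->3]=1 ship[1->2]=1 ship[0->1]=1 prod=4 -> [42 1 9 1]
First stockout at step 3

3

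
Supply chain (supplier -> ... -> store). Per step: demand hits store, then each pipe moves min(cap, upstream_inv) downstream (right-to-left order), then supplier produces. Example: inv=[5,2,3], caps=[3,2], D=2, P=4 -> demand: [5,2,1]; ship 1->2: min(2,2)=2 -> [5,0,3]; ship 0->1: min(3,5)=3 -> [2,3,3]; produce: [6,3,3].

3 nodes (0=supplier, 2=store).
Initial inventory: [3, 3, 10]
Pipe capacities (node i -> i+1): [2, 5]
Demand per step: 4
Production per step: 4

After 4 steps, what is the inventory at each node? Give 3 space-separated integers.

Step 1: demand=4,sold=4 ship[1->2]=3 ship[0->1]=2 prod=4 -> inv=[5 2 9]
Step 2: demand=4,sold=4 ship[1->2]=2 ship[0->1]=2 prod=4 -> inv=[7 2 7]
Step 3: demand=4,sold=4 ship[1->2]=2 ship[0->1]=2 prod=4 -> inv=[9 2 5]
Step 4: demand=4,sold=4 ship[1->2]=2 ship[0->1]=2 prod=4 -> inv=[11 2 3]

11 2 3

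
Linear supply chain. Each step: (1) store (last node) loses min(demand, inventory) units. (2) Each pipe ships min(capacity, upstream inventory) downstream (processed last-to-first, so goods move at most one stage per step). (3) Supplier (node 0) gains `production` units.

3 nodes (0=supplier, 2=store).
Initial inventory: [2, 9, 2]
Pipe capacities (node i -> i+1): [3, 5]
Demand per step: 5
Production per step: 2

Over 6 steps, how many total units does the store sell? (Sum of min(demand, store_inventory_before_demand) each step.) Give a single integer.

Answer: 19

Derivation:
Step 1: sold=2 (running total=2) -> [2 6 5]
Step 2: sold=5 (running total=7) -> [2 3 5]
Step 3: sold=5 (running total=12) -> [2 2 3]
Step 4: sold=3 (running total=15) -> [2 2 2]
Step 5: sold=2 (running total=17) -> [2 2 2]
Step 6: sold=2 (running total=19) -> [2 2 2]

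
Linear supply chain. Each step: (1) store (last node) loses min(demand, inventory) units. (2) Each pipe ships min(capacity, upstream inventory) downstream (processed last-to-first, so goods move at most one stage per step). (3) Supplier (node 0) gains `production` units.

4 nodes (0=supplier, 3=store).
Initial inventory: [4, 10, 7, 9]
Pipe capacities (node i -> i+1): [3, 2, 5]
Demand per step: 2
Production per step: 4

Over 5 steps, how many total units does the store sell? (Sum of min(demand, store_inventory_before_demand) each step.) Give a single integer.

Answer: 10

Derivation:
Step 1: sold=2 (running total=2) -> [5 11 4 12]
Step 2: sold=2 (running total=4) -> [6 12 2 14]
Step 3: sold=2 (running total=6) -> [7 13 2 14]
Step 4: sold=2 (running total=8) -> [8 14 2 14]
Step 5: sold=2 (running total=10) -> [9 15 2 14]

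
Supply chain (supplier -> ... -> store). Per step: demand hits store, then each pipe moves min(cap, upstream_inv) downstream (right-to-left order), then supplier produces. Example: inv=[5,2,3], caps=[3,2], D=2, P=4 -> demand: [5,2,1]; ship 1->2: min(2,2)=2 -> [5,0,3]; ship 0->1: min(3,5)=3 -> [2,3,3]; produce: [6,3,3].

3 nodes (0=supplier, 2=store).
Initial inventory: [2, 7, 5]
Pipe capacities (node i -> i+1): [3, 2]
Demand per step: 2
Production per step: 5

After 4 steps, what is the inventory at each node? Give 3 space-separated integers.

Step 1: demand=2,sold=2 ship[1->2]=2 ship[0->1]=2 prod=5 -> inv=[5 7 5]
Step 2: demand=2,sold=2 ship[1->2]=2 ship[0->1]=3 prod=5 -> inv=[7 8 5]
Step 3: demand=2,sold=2 ship[1->2]=2 ship[0->1]=3 prod=5 -> inv=[9 9 5]
Step 4: demand=2,sold=2 ship[1->2]=2 ship[0->1]=3 prod=5 -> inv=[11 10 5]

11 10 5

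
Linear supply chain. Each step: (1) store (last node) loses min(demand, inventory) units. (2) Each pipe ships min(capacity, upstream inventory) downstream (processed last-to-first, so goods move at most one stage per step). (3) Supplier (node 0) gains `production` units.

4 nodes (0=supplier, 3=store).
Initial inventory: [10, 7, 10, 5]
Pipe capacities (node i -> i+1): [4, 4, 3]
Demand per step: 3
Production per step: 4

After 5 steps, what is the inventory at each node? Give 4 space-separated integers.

Step 1: demand=3,sold=3 ship[2->3]=3 ship[1->2]=4 ship[0->1]=4 prod=4 -> inv=[10 7 11 5]
Step 2: demand=3,sold=3 ship[2->3]=3 ship[1->2]=4 ship[0->1]=4 prod=4 -> inv=[10 7 12 5]
Step 3: demand=3,sold=3 ship[2->3]=3 ship[1->2]=4 ship[0->1]=4 prod=4 -> inv=[10 7 13 5]
Step 4: demand=3,sold=3 ship[2->3]=3 ship[1->2]=4 ship[0->1]=4 prod=4 -> inv=[10 7 14 5]
Step 5: demand=3,sold=3 ship[2->3]=3 ship[1->2]=4 ship[0->1]=4 prod=4 -> inv=[10 7 15 5]

10 7 15 5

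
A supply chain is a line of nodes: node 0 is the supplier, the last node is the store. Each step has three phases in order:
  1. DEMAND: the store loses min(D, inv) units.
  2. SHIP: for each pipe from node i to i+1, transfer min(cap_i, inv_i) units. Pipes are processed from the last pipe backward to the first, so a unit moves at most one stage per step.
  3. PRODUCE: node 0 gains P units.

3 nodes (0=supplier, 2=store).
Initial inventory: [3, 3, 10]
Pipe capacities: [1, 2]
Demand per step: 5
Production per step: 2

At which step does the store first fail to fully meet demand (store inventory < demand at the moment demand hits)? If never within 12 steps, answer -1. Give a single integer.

Step 1: demand=5,sold=5 ship[1->2]=2 ship[0->1]=1 prod=2 -> [4 2 7]
Step 2: demand=5,sold=5 ship[1->2]=2 ship[0->1]=1 prod=2 -> [5 1 4]
Step 3: demand=5,sold=4 ship[1->2]=1 ship[0->1]=1 prod=2 -> [6 1 1]
Step 4: demand=5,sold=1 ship[1->2]=1 ship[0->1]=1 prod=2 -> [7 1 1]
Step 5: demand=5,sold=1 ship[1->2]=1 ship[0->1]=1 prod=2 -> [8 1 1]
Step 6: demand=5,sold=1 ship[1->2]=1 ship[0->1]=1 prod=2 -> [9 1 1]
Step 7: demand=5,sold=1 ship[1->2]=1 ship[0->1]=1 prod=2 -> [10 1 1]
Step 8: demand=5,sold=1 ship[1->2]=1 ship[0->1]=1 prod=2 -> [11 1 1]
Step 9: demand=5,sold=1 ship[1->2]=1 ship[0->1]=1 prod=2 -> [12 1 1]
Step 10: demand=5,sold=1 ship[1->2]=1 ship[0->1]=1 prod=2 -> [13 1 1]
Step 11: demand=5,sold=1 ship[1->2]=1 ship[0->1]=1 prod=2 -> [14 1 1]
Step 12: demand=5,sold=1 ship[1->2]=1 ship[0->1]=1 prod=2 -> [15 1 1]
First stockout at step 3

3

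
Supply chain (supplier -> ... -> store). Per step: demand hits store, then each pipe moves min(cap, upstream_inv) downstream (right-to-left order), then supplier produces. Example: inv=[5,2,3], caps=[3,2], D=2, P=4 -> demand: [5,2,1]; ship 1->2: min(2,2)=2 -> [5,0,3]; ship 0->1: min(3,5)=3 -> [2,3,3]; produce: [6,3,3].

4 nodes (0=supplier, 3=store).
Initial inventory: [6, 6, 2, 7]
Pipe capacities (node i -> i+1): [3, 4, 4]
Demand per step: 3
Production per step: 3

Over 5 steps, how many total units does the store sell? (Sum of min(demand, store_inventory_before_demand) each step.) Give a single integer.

Step 1: sold=3 (running total=3) -> [6 5 4 6]
Step 2: sold=3 (running total=6) -> [6 4 4 7]
Step 3: sold=3 (running total=9) -> [6 3 4 8]
Step 4: sold=3 (running total=12) -> [6 3 3 9]
Step 5: sold=3 (running total=15) -> [6 3 3 9]

Answer: 15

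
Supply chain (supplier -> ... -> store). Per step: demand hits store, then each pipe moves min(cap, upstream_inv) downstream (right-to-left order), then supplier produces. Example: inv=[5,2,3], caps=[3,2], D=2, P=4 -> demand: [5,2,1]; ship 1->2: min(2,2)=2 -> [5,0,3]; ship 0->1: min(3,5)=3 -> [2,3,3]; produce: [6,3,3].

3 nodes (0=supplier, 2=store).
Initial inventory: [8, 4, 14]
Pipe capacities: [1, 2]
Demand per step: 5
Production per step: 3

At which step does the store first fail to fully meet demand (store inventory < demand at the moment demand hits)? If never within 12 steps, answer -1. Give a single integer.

Step 1: demand=5,sold=5 ship[1->2]=2 ship[0->1]=1 prod=3 -> [10 3 11]
Step 2: demand=5,sold=5 ship[1->2]=2 ship[0->1]=1 prod=3 -> [12 2 8]
Step 3: demand=5,sold=5 ship[1->2]=2 ship[0->1]=1 prod=3 -> [14 1 5]
Step 4: demand=5,sold=5 ship[1->2]=1 ship[0->1]=1 prod=3 -> [16 1 1]
Step 5: demand=5,sold=1 ship[1->2]=1 ship[0->1]=1 prod=3 -> [18 1 1]
Step 6: demand=5,sold=1 ship[1->2]=1 ship[0->1]=1 prod=3 -> [20 1 1]
Step 7: demand=5,sold=1 ship[1->2]=1 ship[0->1]=1 prod=3 -> [22 1 1]
Step 8: demand=5,sold=1 ship[1->2]=1 ship[0->1]=1 prod=3 -> [24 1 1]
Step 9: demand=5,sold=1 ship[1->2]=1 ship[0->1]=1 prod=3 -> [26 1 1]
Step 10: demand=5,sold=1 ship[1->2]=1 ship[0->1]=1 prod=3 -> [28 1 1]
Step 11: demand=5,sold=1 ship[1->2]=1 ship[0->1]=1 prod=3 -> [30 1 1]
Step 12: demand=5,sold=1 ship[1->2]=1 ship[0->1]=1 prod=3 -> [32 1 1]
First stockout at step 5

5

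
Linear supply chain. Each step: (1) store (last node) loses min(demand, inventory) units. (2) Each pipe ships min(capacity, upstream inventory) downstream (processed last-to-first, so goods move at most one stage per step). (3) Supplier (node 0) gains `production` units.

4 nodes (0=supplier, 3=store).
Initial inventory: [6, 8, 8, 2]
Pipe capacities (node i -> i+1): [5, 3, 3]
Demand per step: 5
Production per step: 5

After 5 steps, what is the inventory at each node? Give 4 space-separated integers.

Step 1: demand=5,sold=2 ship[2->3]=3 ship[1->2]=3 ship[0->1]=5 prod=5 -> inv=[6 10 8 3]
Step 2: demand=5,sold=3 ship[2->3]=3 ship[1->2]=3 ship[0->1]=5 prod=5 -> inv=[6 12 8 3]
Step 3: demand=5,sold=3 ship[2->3]=3 ship[1->2]=3 ship[0->1]=5 prod=5 -> inv=[6 14 8 3]
Step 4: demand=5,sold=3 ship[2->3]=3 ship[1->2]=3 ship[0->1]=5 prod=5 -> inv=[6 16 8 3]
Step 5: demand=5,sold=3 ship[2->3]=3 ship[1->2]=3 ship[0->1]=5 prod=5 -> inv=[6 18 8 3]

6 18 8 3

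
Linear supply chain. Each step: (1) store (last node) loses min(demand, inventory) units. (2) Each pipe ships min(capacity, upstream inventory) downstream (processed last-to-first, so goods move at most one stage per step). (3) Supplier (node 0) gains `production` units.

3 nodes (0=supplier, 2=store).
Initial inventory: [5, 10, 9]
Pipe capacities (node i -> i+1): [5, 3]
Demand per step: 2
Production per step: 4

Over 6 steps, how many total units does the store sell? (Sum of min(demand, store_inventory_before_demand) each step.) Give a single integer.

Answer: 12

Derivation:
Step 1: sold=2 (running total=2) -> [4 12 10]
Step 2: sold=2 (running total=4) -> [4 13 11]
Step 3: sold=2 (running total=6) -> [4 14 12]
Step 4: sold=2 (running total=8) -> [4 15 13]
Step 5: sold=2 (running total=10) -> [4 16 14]
Step 6: sold=2 (running total=12) -> [4 17 15]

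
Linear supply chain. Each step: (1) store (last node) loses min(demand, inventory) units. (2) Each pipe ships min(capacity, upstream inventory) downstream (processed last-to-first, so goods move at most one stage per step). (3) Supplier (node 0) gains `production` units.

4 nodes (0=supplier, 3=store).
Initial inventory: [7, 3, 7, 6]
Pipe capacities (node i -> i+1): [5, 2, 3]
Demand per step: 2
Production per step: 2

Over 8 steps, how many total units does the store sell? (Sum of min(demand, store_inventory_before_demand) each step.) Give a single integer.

Step 1: sold=2 (running total=2) -> [4 6 6 7]
Step 2: sold=2 (running total=4) -> [2 8 5 8]
Step 3: sold=2 (running total=6) -> [2 8 4 9]
Step 4: sold=2 (running total=8) -> [2 8 3 10]
Step 5: sold=2 (running total=10) -> [2 8 2 11]
Step 6: sold=2 (running total=12) -> [2 8 2 11]
Step 7: sold=2 (running total=14) -> [2 8 2 11]
Step 8: sold=2 (running total=16) -> [2 8 2 11]

Answer: 16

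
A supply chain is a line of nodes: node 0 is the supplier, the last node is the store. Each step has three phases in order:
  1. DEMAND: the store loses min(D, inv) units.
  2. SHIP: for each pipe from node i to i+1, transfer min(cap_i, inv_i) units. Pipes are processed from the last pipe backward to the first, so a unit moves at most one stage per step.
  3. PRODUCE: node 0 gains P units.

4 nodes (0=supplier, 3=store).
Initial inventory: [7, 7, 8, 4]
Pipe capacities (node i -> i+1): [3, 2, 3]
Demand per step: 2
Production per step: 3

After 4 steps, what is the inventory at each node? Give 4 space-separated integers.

Step 1: demand=2,sold=2 ship[2->3]=3 ship[1->2]=2 ship[0->1]=3 prod=3 -> inv=[7 8 7 5]
Step 2: demand=2,sold=2 ship[2->3]=3 ship[1->2]=2 ship[0->1]=3 prod=3 -> inv=[7 9 6 6]
Step 3: demand=2,sold=2 ship[2->3]=3 ship[1->2]=2 ship[0->1]=3 prod=3 -> inv=[7 10 5 7]
Step 4: demand=2,sold=2 ship[2->3]=3 ship[1->2]=2 ship[0->1]=3 prod=3 -> inv=[7 11 4 8]

7 11 4 8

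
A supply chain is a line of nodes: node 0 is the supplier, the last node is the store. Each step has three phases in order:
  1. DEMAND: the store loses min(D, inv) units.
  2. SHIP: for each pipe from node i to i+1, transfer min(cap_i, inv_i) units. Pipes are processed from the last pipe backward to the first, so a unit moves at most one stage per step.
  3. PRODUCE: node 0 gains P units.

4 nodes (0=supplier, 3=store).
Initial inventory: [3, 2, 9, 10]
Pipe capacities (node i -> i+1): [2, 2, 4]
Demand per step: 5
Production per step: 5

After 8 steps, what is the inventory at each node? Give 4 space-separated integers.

Step 1: demand=5,sold=5 ship[2->3]=4 ship[1->2]=2 ship[0->1]=2 prod=5 -> inv=[6 2 7 9]
Step 2: demand=5,sold=5 ship[2->3]=4 ship[1->2]=2 ship[0->1]=2 prod=5 -> inv=[9 2 5 8]
Step 3: demand=5,sold=5 ship[2->3]=4 ship[1->2]=2 ship[0->1]=2 prod=5 -> inv=[12 2 3 7]
Step 4: demand=5,sold=5 ship[2->3]=3 ship[1->2]=2 ship[0->1]=2 prod=5 -> inv=[15 2 2 5]
Step 5: demand=5,sold=5 ship[2->3]=2 ship[1->2]=2 ship[0->1]=2 prod=5 -> inv=[18 2 2 2]
Step 6: demand=5,sold=2 ship[2->3]=2 ship[1->2]=2 ship[0->1]=2 prod=5 -> inv=[21 2 2 2]
Step 7: demand=5,sold=2 ship[2->3]=2 ship[1->2]=2 ship[0->1]=2 prod=5 -> inv=[24 2 2 2]
Step 8: demand=5,sold=2 ship[2->3]=2 ship[1->2]=2 ship[0->1]=2 prod=5 -> inv=[27 2 2 2]

27 2 2 2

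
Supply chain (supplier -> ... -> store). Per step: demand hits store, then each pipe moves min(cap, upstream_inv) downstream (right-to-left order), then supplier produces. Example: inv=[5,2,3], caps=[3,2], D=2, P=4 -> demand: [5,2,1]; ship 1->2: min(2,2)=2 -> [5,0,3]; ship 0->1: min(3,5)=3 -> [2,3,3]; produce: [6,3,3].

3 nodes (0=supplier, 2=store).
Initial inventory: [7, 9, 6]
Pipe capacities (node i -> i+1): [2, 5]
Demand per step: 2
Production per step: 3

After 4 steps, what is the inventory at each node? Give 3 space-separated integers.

Step 1: demand=2,sold=2 ship[1->2]=5 ship[0->1]=2 prod=3 -> inv=[8 6 9]
Step 2: demand=2,sold=2 ship[1->2]=5 ship[0->1]=2 prod=3 -> inv=[9 3 12]
Step 3: demand=2,sold=2 ship[1->2]=3 ship[0->1]=2 prod=3 -> inv=[10 2 13]
Step 4: demand=2,sold=2 ship[1->2]=2 ship[0->1]=2 prod=3 -> inv=[11 2 13]

11 2 13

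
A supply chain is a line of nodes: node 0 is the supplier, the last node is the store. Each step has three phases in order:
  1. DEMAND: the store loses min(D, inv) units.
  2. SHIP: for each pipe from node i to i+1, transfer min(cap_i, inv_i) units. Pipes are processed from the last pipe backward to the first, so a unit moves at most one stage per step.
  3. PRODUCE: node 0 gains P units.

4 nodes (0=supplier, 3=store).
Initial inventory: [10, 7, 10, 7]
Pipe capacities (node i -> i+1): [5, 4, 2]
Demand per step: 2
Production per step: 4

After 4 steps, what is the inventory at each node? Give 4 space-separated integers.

Step 1: demand=2,sold=2 ship[2->3]=2 ship[1->2]=4 ship[0->1]=5 prod=4 -> inv=[9 8 12 7]
Step 2: demand=2,sold=2 ship[2->3]=2 ship[1->2]=4 ship[0->1]=5 prod=4 -> inv=[8 9 14 7]
Step 3: demand=2,sold=2 ship[2->3]=2 ship[1->2]=4 ship[0->1]=5 prod=4 -> inv=[7 10 16 7]
Step 4: demand=2,sold=2 ship[2->3]=2 ship[1->2]=4 ship[0->1]=5 prod=4 -> inv=[6 11 18 7]

6 11 18 7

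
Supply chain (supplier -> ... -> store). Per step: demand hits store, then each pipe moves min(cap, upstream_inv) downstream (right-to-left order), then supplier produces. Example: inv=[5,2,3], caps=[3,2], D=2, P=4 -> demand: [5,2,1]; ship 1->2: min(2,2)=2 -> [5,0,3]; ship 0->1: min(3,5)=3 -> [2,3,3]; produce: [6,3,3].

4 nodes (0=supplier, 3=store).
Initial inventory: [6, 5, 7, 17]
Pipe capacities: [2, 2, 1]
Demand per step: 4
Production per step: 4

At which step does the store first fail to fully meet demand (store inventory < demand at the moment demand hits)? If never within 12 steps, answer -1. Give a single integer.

Step 1: demand=4,sold=4 ship[2->3]=1 ship[1->2]=2 ship[0->1]=2 prod=4 -> [8 5 8 14]
Step 2: demand=4,sold=4 ship[2->3]=1 ship[1->2]=2 ship[0->1]=2 prod=4 -> [10 5 9 11]
Step 3: demand=4,sold=4 ship[2->3]=1 ship[1->2]=2 ship[0->1]=2 prod=4 -> [12 5 10 8]
Step 4: demand=4,sold=4 ship[2->3]=1 ship[1->2]=2 ship[0->1]=2 prod=4 -> [14 5 11 5]
Step 5: demand=4,sold=4 ship[2->3]=1 ship[1->2]=2 ship[0->1]=2 prod=4 -> [16 5 12 2]
Step 6: demand=4,sold=2 ship[2->3]=1 ship[1->2]=2 ship[0->1]=2 prod=4 -> [18 5 13 1]
Step 7: demand=4,sold=1 ship[2->3]=1 ship[1->2]=2 ship[0->1]=2 prod=4 -> [20 5 14 1]
Step 8: demand=4,sold=1 ship[2->3]=1 ship[1->2]=2 ship[0->1]=2 prod=4 -> [22 5 15 1]
Step 9: demand=4,sold=1 ship[2->3]=1 ship[1->2]=2 ship[0->1]=2 prod=4 -> [24 5 16 1]
Step 10: demand=4,sold=1 ship[2->3]=1 ship[1->2]=2 ship[0->1]=2 prod=4 -> [26 5 17 1]
Step 11: demand=4,sold=1 ship[2->3]=1 ship[1->2]=2 ship[0->1]=2 prod=4 -> [28 5 18 1]
Step 12: demand=4,sold=1 ship[2->3]=1 ship[1->2]=2 ship[0->1]=2 prod=4 -> [30 5 19 1]
First stockout at step 6

6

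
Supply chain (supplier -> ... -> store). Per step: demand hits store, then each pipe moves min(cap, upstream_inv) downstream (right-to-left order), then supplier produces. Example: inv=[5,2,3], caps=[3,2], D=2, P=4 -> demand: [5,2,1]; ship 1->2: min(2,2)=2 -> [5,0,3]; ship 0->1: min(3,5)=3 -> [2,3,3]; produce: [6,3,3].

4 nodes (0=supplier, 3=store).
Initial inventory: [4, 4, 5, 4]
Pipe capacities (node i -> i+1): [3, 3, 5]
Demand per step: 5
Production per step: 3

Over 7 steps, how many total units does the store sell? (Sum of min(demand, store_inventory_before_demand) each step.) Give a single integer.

Step 1: sold=4 (running total=4) -> [4 4 3 5]
Step 2: sold=5 (running total=9) -> [4 4 3 3]
Step 3: sold=3 (running total=12) -> [4 4 3 3]
Step 4: sold=3 (running total=15) -> [4 4 3 3]
Step 5: sold=3 (running total=18) -> [4 4 3 3]
Step 6: sold=3 (running total=21) -> [4 4 3 3]
Step 7: sold=3 (running total=24) -> [4 4 3 3]

Answer: 24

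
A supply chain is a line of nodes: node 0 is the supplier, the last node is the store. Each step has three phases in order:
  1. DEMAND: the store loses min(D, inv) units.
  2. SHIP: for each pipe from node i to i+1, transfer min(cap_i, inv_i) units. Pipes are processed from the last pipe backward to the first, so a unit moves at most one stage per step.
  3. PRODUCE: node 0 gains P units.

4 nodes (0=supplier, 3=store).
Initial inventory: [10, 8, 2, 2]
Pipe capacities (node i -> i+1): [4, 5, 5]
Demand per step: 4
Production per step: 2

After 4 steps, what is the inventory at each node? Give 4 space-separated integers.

Step 1: demand=4,sold=2 ship[2->3]=2 ship[1->2]=5 ship[0->1]=4 prod=2 -> inv=[8 7 5 2]
Step 2: demand=4,sold=2 ship[2->3]=5 ship[1->2]=5 ship[0->1]=4 prod=2 -> inv=[6 6 5 5]
Step 3: demand=4,sold=4 ship[2->3]=5 ship[1->2]=5 ship[0->1]=4 prod=2 -> inv=[4 5 5 6]
Step 4: demand=4,sold=4 ship[2->3]=5 ship[1->2]=5 ship[0->1]=4 prod=2 -> inv=[2 4 5 7]

2 4 5 7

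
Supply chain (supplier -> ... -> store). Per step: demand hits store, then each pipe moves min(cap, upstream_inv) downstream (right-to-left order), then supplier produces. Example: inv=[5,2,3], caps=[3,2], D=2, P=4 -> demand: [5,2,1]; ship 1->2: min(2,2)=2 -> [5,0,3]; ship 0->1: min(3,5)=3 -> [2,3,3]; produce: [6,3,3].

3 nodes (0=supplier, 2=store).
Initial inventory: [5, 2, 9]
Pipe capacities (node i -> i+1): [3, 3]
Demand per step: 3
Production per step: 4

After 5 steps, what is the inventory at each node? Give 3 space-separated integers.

Step 1: demand=3,sold=3 ship[1->2]=2 ship[0->1]=3 prod=4 -> inv=[6 3 8]
Step 2: demand=3,sold=3 ship[1->2]=3 ship[0->1]=3 prod=4 -> inv=[7 3 8]
Step 3: demand=3,sold=3 ship[1->2]=3 ship[0->1]=3 prod=4 -> inv=[8 3 8]
Step 4: demand=3,sold=3 ship[1->2]=3 ship[0->1]=3 prod=4 -> inv=[9 3 8]
Step 5: demand=3,sold=3 ship[1->2]=3 ship[0->1]=3 prod=4 -> inv=[10 3 8]

10 3 8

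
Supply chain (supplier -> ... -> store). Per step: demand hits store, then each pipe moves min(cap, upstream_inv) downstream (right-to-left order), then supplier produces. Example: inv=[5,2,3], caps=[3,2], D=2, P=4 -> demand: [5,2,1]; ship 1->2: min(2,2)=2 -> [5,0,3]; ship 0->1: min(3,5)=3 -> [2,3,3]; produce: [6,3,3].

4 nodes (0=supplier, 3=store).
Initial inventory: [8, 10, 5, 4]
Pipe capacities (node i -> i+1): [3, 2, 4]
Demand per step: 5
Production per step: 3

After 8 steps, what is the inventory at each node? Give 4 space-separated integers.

Step 1: demand=5,sold=4 ship[2->3]=4 ship[1->2]=2 ship[0->1]=3 prod=3 -> inv=[8 11 3 4]
Step 2: demand=5,sold=4 ship[2->3]=3 ship[1->2]=2 ship[0->1]=3 prod=3 -> inv=[8 12 2 3]
Step 3: demand=5,sold=3 ship[2->3]=2 ship[1->2]=2 ship[0->1]=3 prod=3 -> inv=[8 13 2 2]
Step 4: demand=5,sold=2 ship[2->3]=2 ship[1->2]=2 ship[0->1]=3 prod=3 -> inv=[8 14 2 2]
Step 5: demand=5,sold=2 ship[2->3]=2 ship[1->2]=2 ship[0->1]=3 prod=3 -> inv=[8 15 2 2]
Step 6: demand=5,sold=2 ship[2->3]=2 ship[1->2]=2 ship[0->1]=3 prod=3 -> inv=[8 16 2 2]
Step 7: demand=5,sold=2 ship[2->3]=2 ship[1->2]=2 ship[0->1]=3 prod=3 -> inv=[8 17 2 2]
Step 8: demand=5,sold=2 ship[2->3]=2 ship[1->2]=2 ship[0->1]=3 prod=3 -> inv=[8 18 2 2]

8 18 2 2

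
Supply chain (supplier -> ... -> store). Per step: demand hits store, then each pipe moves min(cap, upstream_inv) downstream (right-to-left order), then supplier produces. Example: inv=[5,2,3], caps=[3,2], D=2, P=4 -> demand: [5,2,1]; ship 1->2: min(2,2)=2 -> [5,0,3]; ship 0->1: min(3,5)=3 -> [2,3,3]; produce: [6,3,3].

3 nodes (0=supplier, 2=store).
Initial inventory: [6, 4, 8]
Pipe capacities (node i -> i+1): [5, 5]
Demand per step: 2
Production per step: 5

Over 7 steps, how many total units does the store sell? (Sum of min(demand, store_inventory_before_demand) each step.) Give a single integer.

Step 1: sold=2 (running total=2) -> [6 5 10]
Step 2: sold=2 (running total=4) -> [6 5 13]
Step 3: sold=2 (running total=6) -> [6 5 16]
Step 4: sold=2 (running total=8) -> [6 5 19]
Step 5: sold=2 (running total=10) -> [6 5 22]
Step 6: sold=2 (running total=12) -> [6 5 25]
Step 7: sold=2 (running total=14) -> [6 5 28]

Answer: 14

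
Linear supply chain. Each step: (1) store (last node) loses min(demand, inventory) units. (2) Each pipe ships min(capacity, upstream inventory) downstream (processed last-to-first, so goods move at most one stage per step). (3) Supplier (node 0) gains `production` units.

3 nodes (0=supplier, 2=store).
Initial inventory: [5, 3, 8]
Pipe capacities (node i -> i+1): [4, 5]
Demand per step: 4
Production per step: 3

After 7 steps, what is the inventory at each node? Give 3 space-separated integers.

Step 1: demand=4,sold=4 ship[1->2]=3 ship[0->1]=4 prod=3 -> inv=[4 4 7]
Step 2: demand=4,sold=4 ship[1->2]=4 ship[0->1]=4 prod=3 -> inv=[3 4 7]
Step 3: demand=4,sold=4 ship[1->2]=4 ship[0->1]=3 prod=3 -> inv=[3 3 7]
Step 4: demand=4,sold=4 ship[1->2]=3 ship[0->1]=3 prod=3 -> inv=[3 3 6]
Step 5: demand=4,sold=4 ship[1->2]=3 ship[0->1]=3 prod=3 -> inv=[3 3 5]
Step 6: demand=4,sold=4 ship[1->2]=3 ship[0->1]=3 prod=3 -> inv=[3 3 4]
Step 7: demand=4,sold=4 ship[1->2]=3 ship[0->1]=3 prod=3 -> inv=[3 3 3]

3 3 3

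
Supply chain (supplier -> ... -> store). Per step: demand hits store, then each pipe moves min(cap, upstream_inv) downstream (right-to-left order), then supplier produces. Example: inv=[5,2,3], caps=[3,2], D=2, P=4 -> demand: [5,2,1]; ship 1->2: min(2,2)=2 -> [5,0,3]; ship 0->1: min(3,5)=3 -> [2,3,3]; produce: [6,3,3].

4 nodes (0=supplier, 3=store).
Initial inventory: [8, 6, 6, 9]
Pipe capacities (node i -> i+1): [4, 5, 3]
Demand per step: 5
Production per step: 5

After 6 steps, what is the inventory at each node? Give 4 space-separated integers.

Step 1: demand=5,sold=5 ship[2->3]=3 ship[1->2]=5 ship[0->1]=4 prod=5 -> inv=[9 5 8 7]
Step 2: demand=5,sold=5 ship[2->3]=3 ship[1->2]=5 ship[0->1]=4 prod=5 -> inv=[10 4 10 5]
Step 3: demand=5,sold=5 ship[2->3]=3 ship[1->2]=4 ship[0->1]=4 prod=5 -> inv=[11 4 11 3]
Step 4: demand=5,sold=3 ship[2->3]=3 ship[1->2]=4 ship[0->1]=4 prod=5 -> inv=[12 4 12 3]
Step 5: demand=5,sold=3 ship[2->3]=3 ship[1->2]=4 ship[0->1]=4 prod=5 -> inv=[13 4 13 3]
Step 6: demand=5,sold=3 ship[2->3]=3 ship[1->2]=4 ship[0->1]=4 prod=5 -> inv=[14 4 14 3]

14 4 14 3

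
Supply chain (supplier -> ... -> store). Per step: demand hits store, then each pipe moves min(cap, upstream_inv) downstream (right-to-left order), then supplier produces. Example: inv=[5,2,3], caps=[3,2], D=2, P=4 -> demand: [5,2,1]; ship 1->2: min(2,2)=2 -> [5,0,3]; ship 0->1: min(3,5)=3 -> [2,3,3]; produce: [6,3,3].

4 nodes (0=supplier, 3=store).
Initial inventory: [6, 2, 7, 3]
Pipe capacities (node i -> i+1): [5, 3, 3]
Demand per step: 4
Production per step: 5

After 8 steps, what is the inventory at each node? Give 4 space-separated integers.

Step 1: demand=4,sold=3 ship[2->3]=3 ship[1->2]=2 ship[0->1]=5 prod=5 -> inv=[6 5 6 3]
Step 2: demand=4,sold=3 ship[2->3]=3 ship[1->2]=3 ship[0->1]=5 prod=5 -> inv=[6 7 6 3]
Step 3: demand=4,sold=3 ship[2->3]=3 ship[1->2]=3 ship[0->1]=5 prod=5 -> inv=[6 9 6 3]
Step 4: demand=4,sold=3 ship[2->3]=3 ship[1->2]=3 ship[0->1]=5 prod=5 -> inv=[6 11 6 3]
Step 5: demand=4,sold=3 ship[2->3]=3 ship[1->2]=3 ship[0->1]=5 prod=5 -> inv=[6 13 6 3]
Step 6: demand=4,sold=3 ship[2->3]=3 ship[1->2]=3 ship[0->1]=5 prod=5 -> inv=[6 15 6 3]
Step 7: demand=4,sold=3 ship[2->3]=3 ship[1->2]=3 ship[0->1]=5 prod=5 -> inv=[6 17 6 3]
Step 8: demand=4,sold=3 ship[2->3]=3 ship[1->2]=3 ship[0->1]=5 prod=5 -> inv=[6 19 6 3]

6 19 6 3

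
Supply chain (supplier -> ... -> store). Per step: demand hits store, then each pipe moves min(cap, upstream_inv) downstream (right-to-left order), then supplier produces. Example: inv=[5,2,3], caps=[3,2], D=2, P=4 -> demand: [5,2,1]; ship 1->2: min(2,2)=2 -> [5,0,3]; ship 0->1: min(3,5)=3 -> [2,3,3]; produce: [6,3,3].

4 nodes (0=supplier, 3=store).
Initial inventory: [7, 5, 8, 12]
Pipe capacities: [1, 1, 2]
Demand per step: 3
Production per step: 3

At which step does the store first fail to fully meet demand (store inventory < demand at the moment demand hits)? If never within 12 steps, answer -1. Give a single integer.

Step 1: demand=3,sold=3 ship[2->3]=2 ship[1->2]=1 ship[0->1]=1 prod=3 -> [9 5 7 11]
Step 2: demand=3,sold=3 ship[2->3]=2 ship[1->2]=1 ship[0->1]=1 prod=3 -> [11 5 6 10]
Step 3: demand=3,sold=3 ship[2->3]=2 ship[1->2]=1 ship[0->1]=1 prod=3 -> [13 5 5 9]
Step 4: demand=3,sold=3 ship[2->3]=2 ship[1->2]=1 ship[0->1]=1 prod=3 -> [15 5 4 8]
Step 5: demand=3,sold=3 ship[2->3]=2 ship[1->2]=1 ship[0->1]=1 prod=3 -> [17 5 3 7]
Step 6: demand=3,sold=3 ship[2->3]=2 ship[1->2]=1 ship[0->1]=1 prod=3 -> [19 5 2 6]
Step 7: demand=3,sold=3 ship[2->3]=2 ship[1->2]=1 ship[0->1]=1 prod=3 -> [21 5 1 5]
Step 8: demand=3,sold=3 ship[2->3]=1 ship[1->2]=1 ship[0->1]=1 prod=3 -> [23 5 1 3]
Step 9: demand=3,sold=3 ship[2->3]=1 ship[1->2]=1 ship[0->1]=1 prod=3 -> [25 5 1 1]
Step 10: demand=3,sold=1 ship[2->3]=1 ship[1->2]=1 ship[0->1]=1 prod=3 -> [27 5 1 1]
Step 11: demand=3,sold=1 ship[2->3]=1 ship[1->2]=1 ship[0->1]=1 prod=3 -> [29 5 1 1]
Step 12: demand=3,sold=1 ship[2->3]=1 ship[1->2]=1 ship[0->1]=1 prod=3 -> [31 5 1 1]
First stockout at step 10

10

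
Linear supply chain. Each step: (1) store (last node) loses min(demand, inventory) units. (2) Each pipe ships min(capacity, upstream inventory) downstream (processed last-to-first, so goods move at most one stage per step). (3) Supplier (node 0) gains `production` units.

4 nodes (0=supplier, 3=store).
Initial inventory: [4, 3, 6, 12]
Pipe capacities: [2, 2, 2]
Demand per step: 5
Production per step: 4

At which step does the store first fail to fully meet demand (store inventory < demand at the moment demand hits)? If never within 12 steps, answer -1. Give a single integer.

Step 1: demand=5,sold=5 ship[2->3]=2 ship[1->2]=2 ship[0->1]=2 prod=4 -> [6 3 6 9]
Step 2: demand=5,sold=5 ship[2->3]=2 ship[1->2]=2 ship[0->1]=2 prod=4 -> [8 3 6 6]
Step 3: demand=5,sold=5 ship[2->3]=2 ship[1->2]=2 ship[0->1]=2 prod=4 -> [10 3 6 3]
Step 4: demand=5,sold=3 ship[2->3]=2 ship[1->2]=2 ship[0->1]=2 prod=4 -> [12 3 6 2]
Step 5: demand=5,sold=2 ship[2->3]=2 ship[1->2]=2 ship[0->1]=2 prod=4 -> [14 3 6 2]
Step 6: demand=5,sold=2 ship[2->3]=2 ship[1->2]=2 ship[0->1]=2 prod=4 -> [16 3 6 2]
Step 7: demand=5,sold=2 ship[2->3]=2 ship[1->2]=2 ship[0->1]=2 prod=4 -> [18 3 6 2]
Step 8: demand=5,sold=2 ship[2->3]=2 ship[1->2]=2 ship[0->1]=2 prod=4 -> [20 3 6 2]
Step 9: demand=5,sold=2 ship[2->3]=2 ship[1->2]=2 ship[0->1]=2 prod=4 -> [22 3 6 2]
Step 10: demand=5,sold=2 ship[2->3]=2 ship[1->2]=2 ship[0->1]=2 prod=4 -> [24 3 6 2]
Step 11: demand=5,sold=2 ship[2->3]=2 ship[1->2]=2 ship[0->1]=2 prod=4 -> [26 3 6 2]
Step 12: demand=5,sold=2 ship[2->3]=2 ship[1->2]=2 ship[0->1]=2 prod=4 -> [28 3 6 2]
First stockout at step 4

4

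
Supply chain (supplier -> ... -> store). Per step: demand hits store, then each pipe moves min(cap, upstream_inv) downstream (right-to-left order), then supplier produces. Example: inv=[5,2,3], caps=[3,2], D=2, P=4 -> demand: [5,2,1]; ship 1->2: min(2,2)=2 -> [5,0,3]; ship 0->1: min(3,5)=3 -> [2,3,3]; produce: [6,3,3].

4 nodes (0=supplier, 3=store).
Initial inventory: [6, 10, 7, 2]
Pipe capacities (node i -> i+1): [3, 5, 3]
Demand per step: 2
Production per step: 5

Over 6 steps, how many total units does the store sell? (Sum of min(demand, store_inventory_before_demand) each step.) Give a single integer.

Answer: 12

Derivation:
Step 1: sold=2 (running total=2) -> [8 8 9 3]
Step 2: sold=2 (running total=4) -> [10 6 11 4]
Step 3: sold=2 (running total=6) -> [12 4 13 5]
Step 4: sold=2 (running total=8) -> [14 3 14 6]
Step 5: sold=2 (running total=10) -> [16 3 14 7]
Step 6: sold=2 (running total=12) -> [18 3 14 8]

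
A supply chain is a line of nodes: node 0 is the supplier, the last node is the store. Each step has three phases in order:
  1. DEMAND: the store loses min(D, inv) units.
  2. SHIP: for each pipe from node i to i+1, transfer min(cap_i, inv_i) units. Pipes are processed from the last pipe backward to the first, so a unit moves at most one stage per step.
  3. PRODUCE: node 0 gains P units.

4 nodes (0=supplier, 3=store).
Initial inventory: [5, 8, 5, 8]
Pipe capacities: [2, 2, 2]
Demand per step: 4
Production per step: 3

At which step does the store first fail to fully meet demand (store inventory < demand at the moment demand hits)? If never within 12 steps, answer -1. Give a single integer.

Step 1: demand=4,sold=4 ship[2->3]=2 ship[1->2]=2 ship[0->1]=2 prod=3 -> [6 8 5 6]
Step 2: demand=4,sold=4 ship[2->3]=2 ship[1->2]=2 ship[0->1]=2 prod=3 -> [7 8 5 4]
Step 3: demand=4,sold=4 ship[2->3]=2 ship[1->2]=2 ship[0->1]=2 prod=3 -> [8 8 5 2]
Step 4: demand=4,sold=2 ship[2->3]=2 ship[1->2]=2 ship[0->1]=2 prod=3 -> [9 8 5 2]
Step 5: demand=4,sold=2 ship[2->3]=2 ship[1->2]=2 ship[0->1]=2 prod=3 -> [10 8 5 2]
Step 6: demand=4,sold=2 ship[2->3]=2 ship[1->2]=2 ship[0->1]=2 prod=3 -> [11 8 5 2]
Step 7: demand=4,sold=2 ship[2->3]=2 ship[1->2]=2 ship[0->1]=2 prod=3 -> [12 8 5 2]
Step 8: demand=4,sold=2 ship[2->3]=2 ship[1->2]=2 ship[0->1]=2 prod=3 -> [13 8 5 2]
Step 9: demand=4,sold=2 ship[2->3]=2 ship[1->2]=2 ship[0->1]=2 prod=3 -> [14 8 5 2]
Step 10: demand=4,sold=2 ship[2->3]=2 ship[1->2]=2 ship[0->1]=2 prod=3 -> [15 8 5 2]
Step 11: demand=4,sold=2 ship[2->3]=2 ship[1->2]=2 ship[0->1]=2 prod=3 -> [16 8 5 2]
Step 12: demand=4,sold=2 ship[2->3]=2 ship[1->2]=2 ship[0->1]=2 prod=3 -> [17 8 5 2]
First stockout at step 4

4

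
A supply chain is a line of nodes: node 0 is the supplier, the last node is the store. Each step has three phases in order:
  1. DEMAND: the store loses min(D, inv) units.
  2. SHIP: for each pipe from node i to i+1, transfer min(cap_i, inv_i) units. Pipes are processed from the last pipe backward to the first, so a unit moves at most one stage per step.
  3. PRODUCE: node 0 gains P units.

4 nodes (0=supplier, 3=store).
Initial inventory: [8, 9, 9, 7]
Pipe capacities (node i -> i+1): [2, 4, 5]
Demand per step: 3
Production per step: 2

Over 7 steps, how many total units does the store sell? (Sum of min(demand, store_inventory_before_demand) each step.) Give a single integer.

Step 1: sold=3 (running total=3) -> [8 7 8 9]
Step 2: sold=3 (running total=6) -> [8 5 7 11]
Step 3: sold=3 (running total=9) -> [8 3 6 13]
Step 4: sold=3 (running total=12) -> [8 2 4 15]
Step 5: sold=3 (running total=15) -> [8 2 2 16]
Step 6: sold=3 (running total=18) -> [8 2 2 15]
Step 7: sold=3 (running total=21) -> [8 2 2 14]

Answer: 21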